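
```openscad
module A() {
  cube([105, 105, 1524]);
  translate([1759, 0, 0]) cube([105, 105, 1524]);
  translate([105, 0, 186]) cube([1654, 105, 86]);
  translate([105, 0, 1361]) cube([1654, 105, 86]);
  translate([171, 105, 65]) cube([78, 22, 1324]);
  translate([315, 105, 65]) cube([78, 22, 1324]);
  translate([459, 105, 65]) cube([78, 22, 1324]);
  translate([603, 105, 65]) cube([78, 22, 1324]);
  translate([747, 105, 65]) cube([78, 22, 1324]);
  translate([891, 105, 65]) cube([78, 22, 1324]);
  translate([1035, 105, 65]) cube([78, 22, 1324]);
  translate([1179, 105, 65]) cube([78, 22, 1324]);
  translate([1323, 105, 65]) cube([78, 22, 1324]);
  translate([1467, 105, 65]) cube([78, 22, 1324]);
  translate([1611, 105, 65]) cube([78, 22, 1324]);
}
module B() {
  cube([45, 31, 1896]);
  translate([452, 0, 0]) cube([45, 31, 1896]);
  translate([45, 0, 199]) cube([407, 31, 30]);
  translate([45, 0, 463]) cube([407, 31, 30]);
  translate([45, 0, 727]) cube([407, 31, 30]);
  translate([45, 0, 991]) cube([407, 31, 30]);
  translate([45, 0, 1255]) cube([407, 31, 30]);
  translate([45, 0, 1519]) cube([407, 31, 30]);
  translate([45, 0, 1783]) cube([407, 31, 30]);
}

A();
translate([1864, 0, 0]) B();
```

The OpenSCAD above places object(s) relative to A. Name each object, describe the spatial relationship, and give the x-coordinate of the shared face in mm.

The fence section's +x face and the ladder's −x face are both at x = 1864 mm.

A is a fence section. B is a ladder. The ladder is against the fence section's +x side, with their −y faces flush. The x-coordinate of the shared face is 1864 mm.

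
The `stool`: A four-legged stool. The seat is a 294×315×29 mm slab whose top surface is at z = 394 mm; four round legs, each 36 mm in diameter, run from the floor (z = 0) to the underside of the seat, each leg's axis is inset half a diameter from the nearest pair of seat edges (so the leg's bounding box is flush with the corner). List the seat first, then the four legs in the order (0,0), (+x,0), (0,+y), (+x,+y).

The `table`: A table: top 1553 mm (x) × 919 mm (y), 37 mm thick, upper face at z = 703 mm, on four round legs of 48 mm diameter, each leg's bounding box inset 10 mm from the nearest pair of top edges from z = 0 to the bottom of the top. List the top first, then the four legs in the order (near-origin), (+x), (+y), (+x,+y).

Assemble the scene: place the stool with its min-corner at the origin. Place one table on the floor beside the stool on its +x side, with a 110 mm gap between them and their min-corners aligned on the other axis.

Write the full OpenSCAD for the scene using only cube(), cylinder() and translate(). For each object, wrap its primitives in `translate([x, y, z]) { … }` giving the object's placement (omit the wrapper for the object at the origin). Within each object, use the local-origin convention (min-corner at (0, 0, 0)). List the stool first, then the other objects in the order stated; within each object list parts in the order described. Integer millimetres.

translate([0, 0, 365]) cube([294, 315, 29]);
translate([18, 18, 0]) cylinder(h = 365, r = 18);
translate([276, 18, 0]) cylinder(h = 365, r = 18);
translate([18, 297, 0]) cylinder(h = 365, r = 18);
translate([276, 297, 0]) cylinder(h = 365, r = 18);
translate([404, 0, 0]) {
  translate([0, 0, 666]) cube([1553, 919, 37]);
  translate([34, 34, 0]) cylinder(h = 666, r = 24);
  translate([1519, 34, 0]) cylinder(h = 666, r = 24);
  translate([34, 885, 0]) cylinder(h = 666, r = 24);
  translate([1519, 885, 0]) cylinder(h = 666, r = 24);
}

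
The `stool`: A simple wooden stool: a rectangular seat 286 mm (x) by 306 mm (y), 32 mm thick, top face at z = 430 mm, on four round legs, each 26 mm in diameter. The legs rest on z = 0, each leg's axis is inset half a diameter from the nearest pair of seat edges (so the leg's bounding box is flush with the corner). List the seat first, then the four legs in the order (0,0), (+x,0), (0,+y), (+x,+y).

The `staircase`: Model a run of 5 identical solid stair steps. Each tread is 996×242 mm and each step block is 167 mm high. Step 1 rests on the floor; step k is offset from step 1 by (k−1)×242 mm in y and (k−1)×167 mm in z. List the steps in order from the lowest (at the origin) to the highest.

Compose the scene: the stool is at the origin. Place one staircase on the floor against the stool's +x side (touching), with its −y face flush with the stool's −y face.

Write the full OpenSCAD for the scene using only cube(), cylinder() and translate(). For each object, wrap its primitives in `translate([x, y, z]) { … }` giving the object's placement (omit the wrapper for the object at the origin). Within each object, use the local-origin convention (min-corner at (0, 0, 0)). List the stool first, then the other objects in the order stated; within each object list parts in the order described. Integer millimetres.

translate([0, 0, 398]) cube([286, 306, 32]);
translate([13, 13, 0]) cylinder(h = 398, r = 13);
translate([273, 13, 0]) cylinder(h = 398, r = 13);
translate([13, 293, 0]) cylinder(h = 398, r = 13);
translate([273, 293, 0]) cylinder(h = 398, r = 13);
translate([286, 0, 0]) {
  cube([996, 242, 167]);
  translate([0, 242, 167]) cube([996, 242, 167]);
  translate([0, 484, 334]) cube([996, 242, 167]);
  translate([0, 726, 501]) cube([996, 242, 167]);
  translate([0, 968, 668]) cube([996, 242, 167]);
}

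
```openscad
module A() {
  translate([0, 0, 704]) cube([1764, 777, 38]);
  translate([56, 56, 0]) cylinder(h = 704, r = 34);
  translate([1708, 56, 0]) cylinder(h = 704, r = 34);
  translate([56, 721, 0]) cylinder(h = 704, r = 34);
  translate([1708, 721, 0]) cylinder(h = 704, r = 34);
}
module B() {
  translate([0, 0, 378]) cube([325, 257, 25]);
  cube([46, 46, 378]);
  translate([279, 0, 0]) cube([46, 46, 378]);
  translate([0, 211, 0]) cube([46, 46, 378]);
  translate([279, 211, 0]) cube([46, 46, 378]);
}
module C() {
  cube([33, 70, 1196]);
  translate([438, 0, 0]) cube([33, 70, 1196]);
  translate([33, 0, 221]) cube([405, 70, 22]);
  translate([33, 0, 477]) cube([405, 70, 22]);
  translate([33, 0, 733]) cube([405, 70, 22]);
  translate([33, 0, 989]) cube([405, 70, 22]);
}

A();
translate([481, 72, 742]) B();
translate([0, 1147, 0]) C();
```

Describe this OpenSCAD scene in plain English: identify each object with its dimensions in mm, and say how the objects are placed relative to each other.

A is a table: top 1764 mm (x) × 777 mm (y), 38 mm thick, upper face at z = 742 mm, on four round legs of 68 mm diameter, each leg's bounding box inset 22 mm from the nearest pair of top edges, running from z = 0 to the bottom of the top.

B is a four-legged stool. The seat is a 325×257×25 mm slab whose top surface is at z = 403 mm; four square legs, each 46×46 mm in cross-section, run from the floor (z = 0) to the underside of the seat, each flush with a corner of the seat.

C is a straight ladder. Two 33×70 mm vertical rails, 1196 mm tall, stand 471 mm apart (outside-to-outside) with their front faces coplanar on the −y side. 4 rungs, each 70 mm deep and 22 mm tall, span between the inner faces of the rails, front faces flush with the rails. The lowest rung's underside is at z = 221 mm and rungs are spaced 256 mm apart (underside to underside).

The stool is on top of the table. The ladder is on the floor beside the table on its +y side.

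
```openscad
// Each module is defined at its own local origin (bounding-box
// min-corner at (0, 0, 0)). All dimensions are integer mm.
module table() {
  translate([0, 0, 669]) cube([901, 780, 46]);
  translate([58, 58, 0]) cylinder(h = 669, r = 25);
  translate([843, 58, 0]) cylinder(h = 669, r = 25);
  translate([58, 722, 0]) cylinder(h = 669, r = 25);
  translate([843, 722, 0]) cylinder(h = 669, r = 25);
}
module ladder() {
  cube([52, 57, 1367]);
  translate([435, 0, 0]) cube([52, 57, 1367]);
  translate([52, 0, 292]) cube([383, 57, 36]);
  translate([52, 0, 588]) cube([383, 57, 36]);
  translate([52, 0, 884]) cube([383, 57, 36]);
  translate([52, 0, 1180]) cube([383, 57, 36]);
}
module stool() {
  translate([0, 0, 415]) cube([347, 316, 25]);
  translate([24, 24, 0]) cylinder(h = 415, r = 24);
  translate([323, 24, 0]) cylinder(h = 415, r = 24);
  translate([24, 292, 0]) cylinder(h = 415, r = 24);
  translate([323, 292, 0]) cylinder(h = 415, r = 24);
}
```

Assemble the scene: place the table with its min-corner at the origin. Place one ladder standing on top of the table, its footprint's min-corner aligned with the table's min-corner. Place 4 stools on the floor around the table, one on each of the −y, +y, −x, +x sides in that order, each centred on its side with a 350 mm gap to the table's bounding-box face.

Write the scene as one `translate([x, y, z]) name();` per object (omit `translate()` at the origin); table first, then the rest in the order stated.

table();
translate([0, 0, 715]) ladder();
translate([277, -666, 0]) stool();
translate([277, 1130, 0]) stool();
translate([-697, 232, 0]) stool();
translate([1251, 232, 0]) stool();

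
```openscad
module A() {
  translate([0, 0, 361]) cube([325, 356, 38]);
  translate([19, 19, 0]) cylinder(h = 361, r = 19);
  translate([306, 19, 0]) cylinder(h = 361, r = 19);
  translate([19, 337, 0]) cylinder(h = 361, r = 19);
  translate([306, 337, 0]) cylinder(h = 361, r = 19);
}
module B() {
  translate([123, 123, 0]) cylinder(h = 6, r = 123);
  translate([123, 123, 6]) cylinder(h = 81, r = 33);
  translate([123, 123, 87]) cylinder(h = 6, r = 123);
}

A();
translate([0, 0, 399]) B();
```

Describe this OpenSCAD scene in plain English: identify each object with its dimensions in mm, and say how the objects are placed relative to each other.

A is a four-legged stool. The seat is 325×356 mm, 38 mm thick, top at z = 399 mm. It stands on four round legs, each 38 mm in diameter, from z = 0 to the seat underside, each leg's axis is inset half a diameter from the nearest pair of seat edges (so the leg's bounding box is flush with the corner).

B is a spool: two coaxial disc flanges of radius 123 mm and thickness 6 mm, joined by a core cylinder of radius 33 mm and height 81 mm. The lower flange rests on z = 0 and the three cylinders share a vertical axis.

The spool is on top of the stool.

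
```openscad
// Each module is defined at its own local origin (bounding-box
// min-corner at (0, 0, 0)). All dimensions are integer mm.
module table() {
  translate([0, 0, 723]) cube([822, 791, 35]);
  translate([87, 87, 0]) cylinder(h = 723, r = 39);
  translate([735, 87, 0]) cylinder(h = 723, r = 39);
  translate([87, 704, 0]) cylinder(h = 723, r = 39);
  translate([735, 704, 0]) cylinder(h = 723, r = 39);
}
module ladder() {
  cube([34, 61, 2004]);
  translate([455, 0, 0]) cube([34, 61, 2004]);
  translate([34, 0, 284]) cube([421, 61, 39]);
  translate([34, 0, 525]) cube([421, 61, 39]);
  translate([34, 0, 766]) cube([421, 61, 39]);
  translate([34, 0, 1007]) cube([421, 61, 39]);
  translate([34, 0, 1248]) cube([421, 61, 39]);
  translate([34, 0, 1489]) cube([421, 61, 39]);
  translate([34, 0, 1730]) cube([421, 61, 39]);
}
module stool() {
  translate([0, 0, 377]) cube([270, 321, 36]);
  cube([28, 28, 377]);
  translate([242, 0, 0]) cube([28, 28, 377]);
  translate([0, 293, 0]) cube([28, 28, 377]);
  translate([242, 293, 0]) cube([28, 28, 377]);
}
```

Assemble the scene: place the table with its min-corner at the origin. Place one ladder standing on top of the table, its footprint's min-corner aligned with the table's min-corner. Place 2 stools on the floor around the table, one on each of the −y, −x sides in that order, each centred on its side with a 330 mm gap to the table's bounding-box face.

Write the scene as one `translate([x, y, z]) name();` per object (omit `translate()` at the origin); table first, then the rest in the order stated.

table();
translate([0, 0, 758]) ladder();
translate([276, -651, 0]) stool();
translate([-600, 235, 0]) stool();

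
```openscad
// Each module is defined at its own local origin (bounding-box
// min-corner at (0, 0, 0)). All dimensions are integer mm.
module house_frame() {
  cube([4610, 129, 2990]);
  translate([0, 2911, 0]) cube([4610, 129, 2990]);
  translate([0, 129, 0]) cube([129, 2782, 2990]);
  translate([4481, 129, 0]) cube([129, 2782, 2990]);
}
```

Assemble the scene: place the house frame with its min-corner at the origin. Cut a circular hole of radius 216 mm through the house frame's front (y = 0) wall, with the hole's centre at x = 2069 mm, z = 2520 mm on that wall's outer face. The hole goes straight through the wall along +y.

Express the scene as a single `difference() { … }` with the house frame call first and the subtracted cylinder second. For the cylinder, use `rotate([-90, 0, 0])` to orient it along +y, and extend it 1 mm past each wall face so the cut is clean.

difference() {
  house_frame();
  translate([2069, -1, 2520]) rotate([-90, 0, 0]) cylinder(h = 131, r = 216);
}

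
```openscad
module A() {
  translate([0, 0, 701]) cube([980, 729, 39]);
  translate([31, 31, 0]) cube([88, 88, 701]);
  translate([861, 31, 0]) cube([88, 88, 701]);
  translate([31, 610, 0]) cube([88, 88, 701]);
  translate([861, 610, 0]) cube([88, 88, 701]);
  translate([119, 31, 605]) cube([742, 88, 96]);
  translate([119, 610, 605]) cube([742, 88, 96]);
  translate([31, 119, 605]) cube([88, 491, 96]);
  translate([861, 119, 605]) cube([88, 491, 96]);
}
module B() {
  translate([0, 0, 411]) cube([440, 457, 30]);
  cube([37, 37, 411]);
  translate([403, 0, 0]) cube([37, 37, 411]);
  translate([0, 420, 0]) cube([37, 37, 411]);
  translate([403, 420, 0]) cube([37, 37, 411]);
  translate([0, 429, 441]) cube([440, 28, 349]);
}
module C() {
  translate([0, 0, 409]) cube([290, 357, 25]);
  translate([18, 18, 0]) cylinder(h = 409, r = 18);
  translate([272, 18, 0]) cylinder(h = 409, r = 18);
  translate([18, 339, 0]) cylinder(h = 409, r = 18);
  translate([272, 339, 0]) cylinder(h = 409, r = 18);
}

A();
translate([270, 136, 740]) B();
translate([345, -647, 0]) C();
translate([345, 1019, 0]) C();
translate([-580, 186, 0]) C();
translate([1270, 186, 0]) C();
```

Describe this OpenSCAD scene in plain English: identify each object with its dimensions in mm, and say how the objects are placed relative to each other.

A is a table with a 980×729 mm rectangular top, 39 mm thick, top surface at z = 740 mm, supported by four 88×88 mm square legs, each inset 31 mm from the nearest pair of top edges, running from the floor. Four apron rails, 88 mm thick and 96 mm tall, run between adjacent legs with their top edges flush with the underside of the top and their outer faces flush with the legs' outer faces.

B is a chair: 440×457 mm seat, 30 mm thick, top at z = 441 mm, on four 37 mm square corner legs flush with the seat edges. A 28 mm thick backrest slab spans the full seat width, extending 349 mm above the seat top, its back face flush with the seat's +y edge.

C is a simple wooden stool: a rectangular seat 290 mm (x) by 357 mm (y), 25 mm thick, top face at z = 434 mm, on four round legs, each 36 mm in diameter. The legs rest on z = 0, each leg's axis is inset half a diameter from the nearest pair of seat edges (so the leg's bounding box is flush with the corner).

The chair is on top of the table, centred. Four stools sit around the table at the −y, +y, −x, +x sides.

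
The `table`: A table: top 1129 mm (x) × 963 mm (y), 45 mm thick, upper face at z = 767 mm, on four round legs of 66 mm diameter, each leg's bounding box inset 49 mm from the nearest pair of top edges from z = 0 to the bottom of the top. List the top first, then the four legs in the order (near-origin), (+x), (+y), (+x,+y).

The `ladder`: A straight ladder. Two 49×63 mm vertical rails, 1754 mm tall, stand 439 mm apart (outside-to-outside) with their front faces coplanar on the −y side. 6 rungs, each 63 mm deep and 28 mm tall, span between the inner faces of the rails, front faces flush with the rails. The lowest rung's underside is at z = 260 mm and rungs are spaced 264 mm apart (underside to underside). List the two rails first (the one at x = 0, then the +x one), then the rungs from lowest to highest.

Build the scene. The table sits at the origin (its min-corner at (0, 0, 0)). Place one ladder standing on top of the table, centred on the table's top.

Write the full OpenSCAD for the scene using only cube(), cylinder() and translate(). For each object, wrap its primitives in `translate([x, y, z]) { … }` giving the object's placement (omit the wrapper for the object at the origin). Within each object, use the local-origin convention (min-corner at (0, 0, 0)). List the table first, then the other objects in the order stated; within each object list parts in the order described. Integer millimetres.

translate([0, 0, 722]) cube([1129, 963, 45]);
translate([82, 82, 0]) cylinder(h = 722, r = 33);
translate([1047, 82, 0]) cylinder(h = 722, r = 33);
translate([82, 881, 0]) cylinder(h = 722, r = 33);
translate([1047, 881, 0]) cylinder(h = 722, r = 33);
translate([345, 450, 767]) {
  cube([49, 63, 1754]);
  translate([390, 0, 0]) cube([49, 63, 1754]);
  translate([49, 0, 260]) cube([341, 63, 28]);
  translate([49, 0, 524]) cube([341, 63, 28]);
  translate([49, 0, 788]) cube([341, 63, 28]);
  translate([49, 0, 1052]) cube([341, 63, 28]);
  translate([49, 0, 1316]) cube([341, 63, 28]);
  translate([49, 0, 1580]) cube([341, 63, 28]);
}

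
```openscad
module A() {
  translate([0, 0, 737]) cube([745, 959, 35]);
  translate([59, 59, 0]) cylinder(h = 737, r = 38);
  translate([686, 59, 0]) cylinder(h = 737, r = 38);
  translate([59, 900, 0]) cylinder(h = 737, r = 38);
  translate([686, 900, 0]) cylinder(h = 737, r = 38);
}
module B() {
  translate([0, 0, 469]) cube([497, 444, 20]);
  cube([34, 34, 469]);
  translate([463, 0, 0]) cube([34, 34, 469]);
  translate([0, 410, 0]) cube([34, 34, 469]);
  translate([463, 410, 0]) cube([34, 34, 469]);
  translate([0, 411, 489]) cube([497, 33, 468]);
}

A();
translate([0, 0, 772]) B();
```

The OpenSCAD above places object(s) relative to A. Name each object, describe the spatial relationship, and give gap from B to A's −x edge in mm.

The chair's min-x is at 0; the table's min-x is 0; gap = 0 mm.

A is a table. B is a chair. The chair is on top of the table. The gap from the chair to the table's −x edge is 0 mm.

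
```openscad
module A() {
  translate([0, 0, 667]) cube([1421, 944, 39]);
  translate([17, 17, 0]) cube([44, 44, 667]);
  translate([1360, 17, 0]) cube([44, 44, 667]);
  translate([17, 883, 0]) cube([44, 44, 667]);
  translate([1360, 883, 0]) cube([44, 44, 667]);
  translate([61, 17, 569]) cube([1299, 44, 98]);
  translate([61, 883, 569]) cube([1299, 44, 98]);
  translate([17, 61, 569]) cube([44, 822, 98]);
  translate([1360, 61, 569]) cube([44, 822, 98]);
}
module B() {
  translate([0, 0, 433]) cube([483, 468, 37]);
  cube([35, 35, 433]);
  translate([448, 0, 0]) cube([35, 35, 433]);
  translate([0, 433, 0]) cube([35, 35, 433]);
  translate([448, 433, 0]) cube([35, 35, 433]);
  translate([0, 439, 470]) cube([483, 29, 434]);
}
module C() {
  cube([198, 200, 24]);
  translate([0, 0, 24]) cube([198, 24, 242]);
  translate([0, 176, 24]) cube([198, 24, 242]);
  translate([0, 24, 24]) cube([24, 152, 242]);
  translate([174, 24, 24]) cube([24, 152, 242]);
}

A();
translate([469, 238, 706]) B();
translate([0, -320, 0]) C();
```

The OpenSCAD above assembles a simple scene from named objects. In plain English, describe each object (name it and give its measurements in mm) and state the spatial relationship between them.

A is a table with a 1421×944 mm rectangular top, 39 mm thick, top surface at z = 706 mm, supported by four 44×44 mm square legs, each inset 17 mm from the nearest pair of top edges, running from the floor. Four apron rails, 44 mm thick and 98 mm tall, run between adjacent legs with their top edges flush with the underside of the top and their outer faces flush with the legs' outer faces.

B is a chair: 483×468 mm seat, 37 mm thick, top at z = 470 mm, on four 35 mm square corner legs flush with the seat edges. A 29 mm thick backrest slab spans the full seat width, extending 434 mm above the seat top, its back face flush with the seat's +y edge.

C is an open storage box with external size 198×200×266 mm and wall thickness 24 mm (the base is also 24 mm thick). The base covers the whole footprint; the four walls stand on the base, with the y-facing walls full-width and the x-facing walls fitting between their inner faces.

The chair is on top of the table, centred. The open box is on the floor beside the table on its −y side.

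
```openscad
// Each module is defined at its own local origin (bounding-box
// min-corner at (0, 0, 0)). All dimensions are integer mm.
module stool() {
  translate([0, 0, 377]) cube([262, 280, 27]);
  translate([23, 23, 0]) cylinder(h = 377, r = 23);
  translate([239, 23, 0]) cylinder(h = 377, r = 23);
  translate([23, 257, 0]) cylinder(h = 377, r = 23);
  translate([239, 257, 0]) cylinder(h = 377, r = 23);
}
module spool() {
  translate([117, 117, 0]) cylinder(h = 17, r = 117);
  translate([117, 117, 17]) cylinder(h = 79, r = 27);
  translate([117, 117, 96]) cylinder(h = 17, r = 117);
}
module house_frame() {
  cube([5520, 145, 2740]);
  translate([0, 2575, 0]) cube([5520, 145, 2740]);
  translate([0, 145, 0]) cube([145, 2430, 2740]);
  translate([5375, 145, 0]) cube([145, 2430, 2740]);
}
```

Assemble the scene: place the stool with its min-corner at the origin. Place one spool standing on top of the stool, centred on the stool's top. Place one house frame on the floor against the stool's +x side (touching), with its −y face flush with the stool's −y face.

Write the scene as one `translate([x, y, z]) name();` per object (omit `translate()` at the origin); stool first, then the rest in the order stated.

stool();
translate([14, 23, 404]) spool();
translate([262, 0, 0]) house_frame();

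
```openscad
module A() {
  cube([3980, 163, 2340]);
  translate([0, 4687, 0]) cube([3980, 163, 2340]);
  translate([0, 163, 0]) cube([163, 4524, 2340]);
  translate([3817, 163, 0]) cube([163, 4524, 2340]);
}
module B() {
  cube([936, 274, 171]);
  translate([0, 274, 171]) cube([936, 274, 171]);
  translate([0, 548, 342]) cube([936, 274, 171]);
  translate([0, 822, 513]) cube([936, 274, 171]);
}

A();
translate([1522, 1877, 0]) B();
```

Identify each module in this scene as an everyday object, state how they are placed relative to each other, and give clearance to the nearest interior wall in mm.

Clearances: x = 1359, y = 1714; minimum 1359 mm.

A is a house frame. B is a staircase. The staircase sits inside the house frame, centred. The clearance to the nearest interior wall is 1359 mm.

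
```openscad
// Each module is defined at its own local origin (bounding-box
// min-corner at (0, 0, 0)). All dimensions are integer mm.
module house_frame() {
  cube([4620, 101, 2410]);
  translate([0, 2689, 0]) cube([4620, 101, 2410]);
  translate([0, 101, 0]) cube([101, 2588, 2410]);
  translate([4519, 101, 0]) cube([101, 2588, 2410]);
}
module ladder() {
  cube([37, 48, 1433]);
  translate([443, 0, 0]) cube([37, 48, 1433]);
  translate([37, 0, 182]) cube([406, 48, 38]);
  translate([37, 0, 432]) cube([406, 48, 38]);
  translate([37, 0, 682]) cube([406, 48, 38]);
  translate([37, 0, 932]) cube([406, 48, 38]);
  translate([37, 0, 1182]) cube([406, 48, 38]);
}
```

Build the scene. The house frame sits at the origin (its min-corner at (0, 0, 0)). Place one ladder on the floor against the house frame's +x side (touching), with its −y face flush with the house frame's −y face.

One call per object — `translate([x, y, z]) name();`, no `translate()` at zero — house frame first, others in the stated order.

house_frame();
translate([4620, 0, 0]) ladder();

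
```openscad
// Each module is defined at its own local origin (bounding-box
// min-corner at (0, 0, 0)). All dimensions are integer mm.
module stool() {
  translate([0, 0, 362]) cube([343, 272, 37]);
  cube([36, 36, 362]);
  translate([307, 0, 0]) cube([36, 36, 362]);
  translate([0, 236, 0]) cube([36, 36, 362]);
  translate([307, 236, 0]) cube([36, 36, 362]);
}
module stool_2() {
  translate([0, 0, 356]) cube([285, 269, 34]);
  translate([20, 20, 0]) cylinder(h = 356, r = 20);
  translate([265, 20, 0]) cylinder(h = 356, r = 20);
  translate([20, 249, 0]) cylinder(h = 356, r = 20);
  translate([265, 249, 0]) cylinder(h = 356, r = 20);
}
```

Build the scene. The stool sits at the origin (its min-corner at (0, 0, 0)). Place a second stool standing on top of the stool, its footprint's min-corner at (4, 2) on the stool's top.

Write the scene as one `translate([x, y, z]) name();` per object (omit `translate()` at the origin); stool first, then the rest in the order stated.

stool();
translate([4, 2, 399]) stool_2();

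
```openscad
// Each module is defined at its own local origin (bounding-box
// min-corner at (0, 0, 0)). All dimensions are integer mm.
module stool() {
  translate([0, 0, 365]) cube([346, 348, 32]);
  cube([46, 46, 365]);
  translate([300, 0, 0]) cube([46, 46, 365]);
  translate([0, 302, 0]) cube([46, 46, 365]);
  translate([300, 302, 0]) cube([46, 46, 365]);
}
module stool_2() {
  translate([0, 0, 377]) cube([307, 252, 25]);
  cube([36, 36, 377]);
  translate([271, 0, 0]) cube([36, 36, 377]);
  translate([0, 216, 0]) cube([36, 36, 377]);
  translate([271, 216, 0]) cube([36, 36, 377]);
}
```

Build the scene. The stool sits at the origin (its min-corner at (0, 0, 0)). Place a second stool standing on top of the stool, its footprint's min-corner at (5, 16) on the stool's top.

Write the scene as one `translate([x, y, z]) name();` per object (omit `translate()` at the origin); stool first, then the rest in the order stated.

stool();
translate([5, 16, 397]) stool_2();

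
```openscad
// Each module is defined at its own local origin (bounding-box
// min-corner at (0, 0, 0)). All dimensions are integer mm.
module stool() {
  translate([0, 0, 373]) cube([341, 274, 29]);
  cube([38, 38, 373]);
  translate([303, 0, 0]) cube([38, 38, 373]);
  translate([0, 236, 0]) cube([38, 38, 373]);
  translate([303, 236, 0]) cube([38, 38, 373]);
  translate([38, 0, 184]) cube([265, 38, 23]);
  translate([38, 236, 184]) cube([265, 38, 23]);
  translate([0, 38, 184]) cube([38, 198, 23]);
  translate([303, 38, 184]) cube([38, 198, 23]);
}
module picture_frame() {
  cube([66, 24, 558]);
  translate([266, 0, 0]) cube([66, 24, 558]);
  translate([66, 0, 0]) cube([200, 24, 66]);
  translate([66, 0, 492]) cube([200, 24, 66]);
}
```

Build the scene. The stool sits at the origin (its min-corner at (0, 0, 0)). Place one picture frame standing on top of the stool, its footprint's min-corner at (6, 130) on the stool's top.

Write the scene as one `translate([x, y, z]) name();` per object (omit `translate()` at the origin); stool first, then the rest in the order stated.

stool();
translate([6, 130, 402]) picture_frame();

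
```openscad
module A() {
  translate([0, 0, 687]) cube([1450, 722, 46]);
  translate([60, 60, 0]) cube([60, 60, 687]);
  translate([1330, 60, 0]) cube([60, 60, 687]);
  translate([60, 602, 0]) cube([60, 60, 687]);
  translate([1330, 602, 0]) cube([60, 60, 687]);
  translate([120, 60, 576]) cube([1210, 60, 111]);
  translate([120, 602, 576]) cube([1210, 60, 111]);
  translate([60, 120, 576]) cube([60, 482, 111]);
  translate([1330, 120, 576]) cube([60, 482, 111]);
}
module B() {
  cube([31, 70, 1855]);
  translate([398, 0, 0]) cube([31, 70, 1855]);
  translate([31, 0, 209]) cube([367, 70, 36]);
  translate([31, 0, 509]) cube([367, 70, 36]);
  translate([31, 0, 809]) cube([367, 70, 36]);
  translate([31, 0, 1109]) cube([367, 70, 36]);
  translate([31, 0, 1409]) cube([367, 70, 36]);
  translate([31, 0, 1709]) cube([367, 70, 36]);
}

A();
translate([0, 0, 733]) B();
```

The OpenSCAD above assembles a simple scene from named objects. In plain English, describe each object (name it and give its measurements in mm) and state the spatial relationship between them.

A is a table: top 1450 mm (x) × 722 mm (y), 46 mm thick, upper face at z = 733 mm, on four 60×60 mm square legs, each inset 60 mm from the nearest pair of top edges, running from z = 0 to the bottom of the top. Four apron rails, 60 mm thick and 111 mm tall, run between adjacent legs with their top edges flush with the underside of the top and their outer faces flush with the legs' outer faces.

B is a straight ladder. Two 31×70 mm vertical rails, 1855 mm tall, stand 429 mm apart (outside-to-outside) with their front faces coplanar on the −y side. 6 rungs, each 70 mm deep and 36 mm tall, span between the inner faces of the rails, front faces flush with the rails. The lowest rung's underside is at z = 209 mm and rungs are spaced 300 mm apart (underside to underside).

The ladder is on top of the table.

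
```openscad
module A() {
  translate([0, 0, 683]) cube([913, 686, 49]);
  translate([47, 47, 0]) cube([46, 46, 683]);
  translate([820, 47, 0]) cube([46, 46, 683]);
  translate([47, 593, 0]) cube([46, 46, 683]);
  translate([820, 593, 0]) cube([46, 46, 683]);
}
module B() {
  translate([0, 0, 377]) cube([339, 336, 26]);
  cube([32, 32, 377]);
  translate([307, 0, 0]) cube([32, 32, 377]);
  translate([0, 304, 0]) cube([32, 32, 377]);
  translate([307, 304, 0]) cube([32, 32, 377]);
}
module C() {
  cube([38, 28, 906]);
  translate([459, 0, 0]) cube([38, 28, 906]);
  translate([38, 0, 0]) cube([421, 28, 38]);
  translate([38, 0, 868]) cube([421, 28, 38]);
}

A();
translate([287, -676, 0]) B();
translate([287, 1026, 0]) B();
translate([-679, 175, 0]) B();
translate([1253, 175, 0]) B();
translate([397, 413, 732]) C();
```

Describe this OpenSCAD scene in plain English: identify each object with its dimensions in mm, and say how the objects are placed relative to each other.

A is a table with a 913×686 mm rectangular top, 49 mm thick, top surface at z = 732 mm, supported by four 46×46 mm square legs, each inset 47 mm from the nearest pair of top edges, running from the floor.

B is a four-legged stool. The seat is 339×336 mm, 26 mm thick, top at z = 403 mm. It stands on four square legs, each 32×32 mm in cross-section, from z = 0 to the seat underside, each flush with a corner of the seat.

C is a picture frame with a 421×830 mm rectangular opening (x by z) and a uniform 38 mm border on every side. Frame depth is 28 mm along y. It is built from two vertical stiles running the full outside height and two horizontal rails spanning the gap between the stiles.

Four stools sit around the table at the −y, +y, −x, +x sides. The picture frame is on top of the table.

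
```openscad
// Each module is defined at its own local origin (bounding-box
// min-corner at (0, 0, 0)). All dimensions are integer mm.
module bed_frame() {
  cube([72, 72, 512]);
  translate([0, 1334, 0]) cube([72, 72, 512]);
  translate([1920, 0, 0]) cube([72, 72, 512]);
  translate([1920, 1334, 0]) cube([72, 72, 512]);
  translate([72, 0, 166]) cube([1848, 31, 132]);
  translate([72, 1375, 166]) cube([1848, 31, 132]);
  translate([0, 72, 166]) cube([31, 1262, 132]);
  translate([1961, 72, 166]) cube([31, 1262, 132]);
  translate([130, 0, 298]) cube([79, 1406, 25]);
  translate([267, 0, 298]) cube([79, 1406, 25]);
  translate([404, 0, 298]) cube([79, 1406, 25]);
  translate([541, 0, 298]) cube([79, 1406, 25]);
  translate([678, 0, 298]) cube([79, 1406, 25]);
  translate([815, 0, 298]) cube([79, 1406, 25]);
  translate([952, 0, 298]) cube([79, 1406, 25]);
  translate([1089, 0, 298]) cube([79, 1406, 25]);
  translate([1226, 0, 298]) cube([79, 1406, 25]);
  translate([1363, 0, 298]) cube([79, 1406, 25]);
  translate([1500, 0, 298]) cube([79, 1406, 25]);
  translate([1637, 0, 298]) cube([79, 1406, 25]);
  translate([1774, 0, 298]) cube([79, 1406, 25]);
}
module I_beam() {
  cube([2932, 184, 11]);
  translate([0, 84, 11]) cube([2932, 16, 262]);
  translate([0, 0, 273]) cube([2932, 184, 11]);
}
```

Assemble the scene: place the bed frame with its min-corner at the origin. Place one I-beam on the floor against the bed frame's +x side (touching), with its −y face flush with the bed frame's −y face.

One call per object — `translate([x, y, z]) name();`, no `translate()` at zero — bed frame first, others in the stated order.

bed_frame();
translate([1992, 0, 0]) I_beam();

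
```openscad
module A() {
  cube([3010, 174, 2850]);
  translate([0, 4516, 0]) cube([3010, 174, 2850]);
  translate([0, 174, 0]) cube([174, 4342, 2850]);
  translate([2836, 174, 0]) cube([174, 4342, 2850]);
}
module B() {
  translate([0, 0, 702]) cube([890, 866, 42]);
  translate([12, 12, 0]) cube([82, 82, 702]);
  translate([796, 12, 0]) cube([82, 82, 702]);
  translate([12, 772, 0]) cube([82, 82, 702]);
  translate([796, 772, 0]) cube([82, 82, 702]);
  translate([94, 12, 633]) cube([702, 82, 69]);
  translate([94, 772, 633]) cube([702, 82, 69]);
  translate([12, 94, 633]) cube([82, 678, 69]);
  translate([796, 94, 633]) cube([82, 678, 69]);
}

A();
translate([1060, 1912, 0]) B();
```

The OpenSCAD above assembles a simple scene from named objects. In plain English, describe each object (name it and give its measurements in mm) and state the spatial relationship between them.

A is the wall frame of a small rectangular building: four walls, each 2850 mm tall and 174 mm thick, enclosing a footprint 3010 mm (x) by 4690 mm (y) outside-to-outside, with no floor or roof. The front and back walls (the −y and +y sides) span the full width; the two side walls fit between them.

B is a table with a 890×866 mm rectangular top, 42 mm thick, top surface at z = 744 mm, supported by four 82×82 mm square legs, each inset 12 mm from the nearest pair of top edges, running from the floor. Four apron rails, 82 mm thick and 69 mm tall, run between adjacent legs with their top edges flush with the underside of the top and their outer faces flush with the legs' outer faces.

The table sits inside the house frame, centred.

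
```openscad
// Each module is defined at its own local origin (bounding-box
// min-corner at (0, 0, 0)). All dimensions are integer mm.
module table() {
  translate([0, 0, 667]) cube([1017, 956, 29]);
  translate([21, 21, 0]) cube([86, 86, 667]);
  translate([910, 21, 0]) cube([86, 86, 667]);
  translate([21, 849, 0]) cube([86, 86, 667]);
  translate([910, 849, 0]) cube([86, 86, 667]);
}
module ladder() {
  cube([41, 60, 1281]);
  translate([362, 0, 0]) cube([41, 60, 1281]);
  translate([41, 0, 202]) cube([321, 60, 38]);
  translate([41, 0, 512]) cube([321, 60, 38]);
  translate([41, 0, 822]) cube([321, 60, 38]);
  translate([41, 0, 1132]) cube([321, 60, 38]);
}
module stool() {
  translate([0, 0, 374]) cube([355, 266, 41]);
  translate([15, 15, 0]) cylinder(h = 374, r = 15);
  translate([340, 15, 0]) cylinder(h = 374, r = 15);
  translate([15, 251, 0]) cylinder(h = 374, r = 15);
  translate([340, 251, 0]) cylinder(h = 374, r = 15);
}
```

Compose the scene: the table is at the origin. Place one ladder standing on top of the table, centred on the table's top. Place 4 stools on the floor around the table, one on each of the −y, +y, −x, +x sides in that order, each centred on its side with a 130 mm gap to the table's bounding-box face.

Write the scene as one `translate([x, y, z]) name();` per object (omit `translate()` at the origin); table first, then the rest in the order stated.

table();
translate([307, 448, 696]) ladder();
translate([331, -396, 0]) stool();
translate([331, 1086, 0]) stool();
translate([-485, 345, 0]) stool();
translate([1147, 345, 0]) stool();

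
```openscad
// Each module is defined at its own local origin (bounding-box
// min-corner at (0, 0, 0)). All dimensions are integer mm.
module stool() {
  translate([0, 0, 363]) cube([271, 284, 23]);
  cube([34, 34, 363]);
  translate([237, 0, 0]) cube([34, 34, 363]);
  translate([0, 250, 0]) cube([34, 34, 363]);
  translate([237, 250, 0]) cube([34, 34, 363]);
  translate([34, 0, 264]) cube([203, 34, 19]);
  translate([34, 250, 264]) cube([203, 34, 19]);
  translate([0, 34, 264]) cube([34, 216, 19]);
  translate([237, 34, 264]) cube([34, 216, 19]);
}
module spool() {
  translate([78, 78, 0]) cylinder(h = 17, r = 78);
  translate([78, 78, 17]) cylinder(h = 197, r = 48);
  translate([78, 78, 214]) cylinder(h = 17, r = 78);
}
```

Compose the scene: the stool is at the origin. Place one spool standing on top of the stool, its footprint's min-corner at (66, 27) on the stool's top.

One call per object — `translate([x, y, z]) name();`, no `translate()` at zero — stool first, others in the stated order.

stool();
translate([66, 27, 386]) spool();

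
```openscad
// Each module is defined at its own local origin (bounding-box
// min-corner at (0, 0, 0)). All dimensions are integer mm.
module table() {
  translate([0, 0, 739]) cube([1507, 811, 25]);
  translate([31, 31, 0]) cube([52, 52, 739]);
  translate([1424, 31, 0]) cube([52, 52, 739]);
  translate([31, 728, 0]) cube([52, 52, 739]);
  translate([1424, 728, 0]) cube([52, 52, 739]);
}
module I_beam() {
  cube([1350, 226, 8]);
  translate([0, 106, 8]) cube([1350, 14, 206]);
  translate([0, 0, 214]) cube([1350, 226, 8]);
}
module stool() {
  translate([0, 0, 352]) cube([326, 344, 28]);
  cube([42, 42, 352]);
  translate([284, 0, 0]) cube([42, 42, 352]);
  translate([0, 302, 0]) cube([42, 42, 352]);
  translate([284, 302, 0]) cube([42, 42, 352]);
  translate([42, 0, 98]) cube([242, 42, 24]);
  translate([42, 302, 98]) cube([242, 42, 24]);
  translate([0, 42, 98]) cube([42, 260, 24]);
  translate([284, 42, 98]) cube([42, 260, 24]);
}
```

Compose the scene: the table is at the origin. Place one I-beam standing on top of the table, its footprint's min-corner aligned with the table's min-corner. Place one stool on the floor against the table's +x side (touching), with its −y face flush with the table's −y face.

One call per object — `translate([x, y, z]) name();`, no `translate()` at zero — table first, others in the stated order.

table();
translate([0, 0, 764]) I_beam();
translate([1507, 0, 0]) stool();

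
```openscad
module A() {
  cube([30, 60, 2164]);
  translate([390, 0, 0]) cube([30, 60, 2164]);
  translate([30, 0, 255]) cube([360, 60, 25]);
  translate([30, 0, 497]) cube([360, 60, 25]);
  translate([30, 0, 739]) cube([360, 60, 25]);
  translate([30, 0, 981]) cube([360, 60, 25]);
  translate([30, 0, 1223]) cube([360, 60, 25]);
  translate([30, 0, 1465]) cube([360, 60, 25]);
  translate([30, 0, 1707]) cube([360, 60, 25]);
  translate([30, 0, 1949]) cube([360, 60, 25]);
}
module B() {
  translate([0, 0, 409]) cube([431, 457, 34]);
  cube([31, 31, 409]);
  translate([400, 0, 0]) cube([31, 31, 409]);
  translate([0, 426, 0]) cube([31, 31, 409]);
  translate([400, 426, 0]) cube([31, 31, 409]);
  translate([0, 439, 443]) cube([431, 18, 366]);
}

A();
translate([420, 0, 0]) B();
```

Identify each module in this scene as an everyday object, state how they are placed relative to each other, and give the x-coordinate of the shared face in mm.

The ladder's +x face and the chair's −x face are both at x = 420 mm.

A is a ladder. B is a chair. The chair is against the ladder's +x side, with their −y faces flush. The x-coordinate of the shared face is 420 mm.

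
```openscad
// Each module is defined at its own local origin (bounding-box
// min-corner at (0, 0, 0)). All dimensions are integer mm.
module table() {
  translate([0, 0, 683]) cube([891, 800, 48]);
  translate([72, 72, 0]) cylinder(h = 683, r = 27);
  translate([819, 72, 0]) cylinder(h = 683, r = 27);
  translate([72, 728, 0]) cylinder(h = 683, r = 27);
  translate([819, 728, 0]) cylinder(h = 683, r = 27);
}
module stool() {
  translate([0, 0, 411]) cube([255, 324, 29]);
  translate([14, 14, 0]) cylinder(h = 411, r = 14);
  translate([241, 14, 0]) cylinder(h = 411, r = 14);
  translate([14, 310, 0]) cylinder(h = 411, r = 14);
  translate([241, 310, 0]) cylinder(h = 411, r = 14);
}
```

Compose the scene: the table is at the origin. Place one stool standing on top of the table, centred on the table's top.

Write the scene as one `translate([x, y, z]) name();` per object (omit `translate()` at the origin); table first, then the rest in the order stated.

table();
translate([318, 238, 731]) stool();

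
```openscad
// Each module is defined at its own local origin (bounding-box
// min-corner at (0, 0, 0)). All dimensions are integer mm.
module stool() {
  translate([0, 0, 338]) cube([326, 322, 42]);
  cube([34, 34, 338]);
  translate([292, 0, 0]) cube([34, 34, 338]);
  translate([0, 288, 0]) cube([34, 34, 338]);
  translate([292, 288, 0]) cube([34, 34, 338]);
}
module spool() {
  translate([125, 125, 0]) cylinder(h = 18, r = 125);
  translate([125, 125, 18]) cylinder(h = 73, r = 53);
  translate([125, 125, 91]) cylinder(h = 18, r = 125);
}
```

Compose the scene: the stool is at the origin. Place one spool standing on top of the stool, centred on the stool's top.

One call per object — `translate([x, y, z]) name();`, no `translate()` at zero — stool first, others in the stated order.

stool();
translate([38, 36, 380]) spool();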